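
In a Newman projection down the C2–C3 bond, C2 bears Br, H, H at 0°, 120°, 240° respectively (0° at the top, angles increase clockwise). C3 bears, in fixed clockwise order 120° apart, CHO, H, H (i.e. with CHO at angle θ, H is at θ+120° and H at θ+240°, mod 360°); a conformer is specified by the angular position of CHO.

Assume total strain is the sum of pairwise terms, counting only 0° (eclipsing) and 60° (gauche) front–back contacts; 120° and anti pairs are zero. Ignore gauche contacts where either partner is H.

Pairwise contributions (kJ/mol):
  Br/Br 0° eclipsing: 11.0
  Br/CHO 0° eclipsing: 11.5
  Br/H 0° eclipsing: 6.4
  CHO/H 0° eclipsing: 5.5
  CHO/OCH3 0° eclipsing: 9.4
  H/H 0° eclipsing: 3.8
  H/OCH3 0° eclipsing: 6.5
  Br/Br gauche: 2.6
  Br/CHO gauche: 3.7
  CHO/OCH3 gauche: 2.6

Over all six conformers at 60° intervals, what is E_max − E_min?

19.1 kJ/mol

CHO at 0° (eclipsed): Br–CHO eclipsed, H–H eclipsed, H–H eclipsed; 11.5 + 3.8 + 3.8 = 19.1 kJ/mol.
CHO at 60° (staggered): Br–CHO gauche; 3.7 = 3.7 kJ/mol.
CHO at 120° (eclipsed): Br–H eclipsed, H–CHO eclipsed, H–H eclipsed; 6.4 + 5.5 + 3.8 = 15.7 kJ/mol.
CHO at 180° (staggered): no non-H gauche contacts → 0.0 kJ/mol.
CHO at 240° (eclipsed): Br–H eclipsed, H–H eclipsed, H–CHO eclipsed; 6.4 + 3.8 + 5.5 = 15.7 kJ/mol.
CHO at 300° (staggered): Br–CHO gauche; 3.7 = 3.7 kJ/mol.
Max at 0° (19.1 kJ/mol), min at 180° (0.0 kJ/mol); barrier = 19.1 kJ/mol.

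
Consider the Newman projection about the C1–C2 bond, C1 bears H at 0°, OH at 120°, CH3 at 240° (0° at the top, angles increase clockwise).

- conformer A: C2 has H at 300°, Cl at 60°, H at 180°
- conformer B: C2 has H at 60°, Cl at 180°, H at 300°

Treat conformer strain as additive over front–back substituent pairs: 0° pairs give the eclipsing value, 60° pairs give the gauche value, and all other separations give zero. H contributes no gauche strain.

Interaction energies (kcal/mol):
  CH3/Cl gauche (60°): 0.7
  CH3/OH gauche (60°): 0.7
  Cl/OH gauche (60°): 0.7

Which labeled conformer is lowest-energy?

A

A is staggered. OH at 120° is gauche with Cl at 60° (0.7). Total 0.7 kcal/mol.
B is staggered. OH at 120° is gauche with Cl at 180° (0.7); CH3 at 240° is gauche with Cl at 180° (0.7). Total 1.4 kcal/mol.
A has the lowest total (0.7 kcal/mol).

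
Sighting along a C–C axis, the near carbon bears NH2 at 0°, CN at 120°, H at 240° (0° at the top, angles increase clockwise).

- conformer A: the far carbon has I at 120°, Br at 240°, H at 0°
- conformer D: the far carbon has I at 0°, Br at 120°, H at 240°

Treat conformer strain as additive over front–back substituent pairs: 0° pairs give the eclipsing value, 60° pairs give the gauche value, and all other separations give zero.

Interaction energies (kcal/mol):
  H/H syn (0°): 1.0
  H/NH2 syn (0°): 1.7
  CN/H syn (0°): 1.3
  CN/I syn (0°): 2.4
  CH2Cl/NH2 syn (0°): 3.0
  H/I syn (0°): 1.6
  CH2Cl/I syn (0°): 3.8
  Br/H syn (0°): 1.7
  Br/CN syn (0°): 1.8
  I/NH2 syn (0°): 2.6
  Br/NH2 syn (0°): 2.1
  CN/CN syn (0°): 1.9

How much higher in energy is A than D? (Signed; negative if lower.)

A (eclipsed): NH2–H eclipsed, CN–I eclipsed, H–Br eclipsed; 1.7 + 2.4 + 1.7 = 5.8 kcal/mol.
D (eclipsed): NH2–I eclipsed, CN–Br eclipsed, H–H eclipsed; 2.6 + 1.8 + 1.0 = 5.4 kcal/mol.
E(A) − E(D) = 5.8 − 5.4 = +0.4 kcal/mol.

+0.4 kcal/mol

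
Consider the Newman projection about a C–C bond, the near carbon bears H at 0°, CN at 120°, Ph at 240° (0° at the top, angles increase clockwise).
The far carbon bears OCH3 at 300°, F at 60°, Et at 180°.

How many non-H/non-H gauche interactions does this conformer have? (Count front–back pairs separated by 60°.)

4

Non-H gauche pairs: CN(120°)/F(60°); CN(120°)/Et(180°); Ph(240°)/OCH3(300°); Ph(240°)/Et(180°) — 4 interactions.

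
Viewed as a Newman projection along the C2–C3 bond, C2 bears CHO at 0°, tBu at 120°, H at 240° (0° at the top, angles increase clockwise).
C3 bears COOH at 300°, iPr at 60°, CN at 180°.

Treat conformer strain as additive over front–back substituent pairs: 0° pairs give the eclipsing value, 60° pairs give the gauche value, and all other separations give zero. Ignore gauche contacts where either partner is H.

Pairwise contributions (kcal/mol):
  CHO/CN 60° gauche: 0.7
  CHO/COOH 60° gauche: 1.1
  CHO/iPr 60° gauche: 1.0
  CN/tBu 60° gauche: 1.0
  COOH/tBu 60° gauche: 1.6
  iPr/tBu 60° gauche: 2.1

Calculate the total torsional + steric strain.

This conformer (staggered): CHO(0°)/COOH(300°) gauche 1.1; CHO(0°)/iPr(60°) gauche 1.0; tBu(120°)/iPr(60°) gauche 2.1; tBu(120°)/CN(180°) gauche 1.0 → 5.2 kcal/mol.

5.2 kcal/mol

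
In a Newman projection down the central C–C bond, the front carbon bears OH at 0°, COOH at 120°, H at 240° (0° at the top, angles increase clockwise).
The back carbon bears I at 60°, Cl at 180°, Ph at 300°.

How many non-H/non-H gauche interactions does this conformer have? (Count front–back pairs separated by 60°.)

4

Non-H gauche pairs: OH(0°)/I(60°); OH(0°)/Ph(300°); COOH(120°)/I(60°); COOH(120°)/Cl(180°) — 4 interactions.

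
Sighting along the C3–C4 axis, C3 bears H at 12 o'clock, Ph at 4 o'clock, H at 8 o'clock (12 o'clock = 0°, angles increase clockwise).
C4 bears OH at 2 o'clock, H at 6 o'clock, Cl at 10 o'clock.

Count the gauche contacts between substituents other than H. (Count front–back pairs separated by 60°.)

1

Non-H gauche pairs: Ph(120°)/OH(60°) — 1 interaction.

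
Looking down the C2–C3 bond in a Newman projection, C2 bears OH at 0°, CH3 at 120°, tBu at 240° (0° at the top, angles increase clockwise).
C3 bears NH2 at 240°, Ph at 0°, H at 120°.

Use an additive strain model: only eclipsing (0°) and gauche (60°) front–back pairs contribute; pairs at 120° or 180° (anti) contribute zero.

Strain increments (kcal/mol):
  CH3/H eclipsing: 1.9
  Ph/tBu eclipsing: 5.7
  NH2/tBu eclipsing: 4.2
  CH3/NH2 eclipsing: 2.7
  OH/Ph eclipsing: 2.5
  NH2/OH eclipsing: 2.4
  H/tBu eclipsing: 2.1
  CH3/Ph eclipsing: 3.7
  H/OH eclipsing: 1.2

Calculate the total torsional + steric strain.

This conformer is eclipsed. OH at 0° is eclipsed with Ph at 0° (2.5); CH3 at 120° is eclipsed with H at 120° (1.9); tBu at 240° is eclipsed with NH2 at 240° (4.2). Total 8.6 kcal/mol.

8.6 kcal/mol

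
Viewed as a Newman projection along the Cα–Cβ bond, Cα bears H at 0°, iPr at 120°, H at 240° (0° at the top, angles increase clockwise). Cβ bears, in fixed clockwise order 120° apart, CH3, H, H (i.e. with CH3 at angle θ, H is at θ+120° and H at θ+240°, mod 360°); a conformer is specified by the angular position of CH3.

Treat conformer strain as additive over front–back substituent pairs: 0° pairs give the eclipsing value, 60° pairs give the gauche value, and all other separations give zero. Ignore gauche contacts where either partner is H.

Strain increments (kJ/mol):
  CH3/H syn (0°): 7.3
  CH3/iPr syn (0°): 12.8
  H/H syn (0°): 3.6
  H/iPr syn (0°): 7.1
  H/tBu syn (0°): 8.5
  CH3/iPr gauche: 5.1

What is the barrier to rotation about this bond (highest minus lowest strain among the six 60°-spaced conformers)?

20.0 kJ/mol

CH3 at 0° (eclipsed): H–CH3 eclipsed, iPr–H eclipsed, H–H eclipsed; 7.3 + 7.1 + 3.6 = 18.0 kJ/mol.
CH3 at 60° (staggered): iPr–CH3 gauche; 5.1 = 5.1 kJ/mol.
CH3 at 120° (eclipsed): H–H eclipsed, iPr–CH3 eclipsed, H–H eclipsed; 3.6 + 12.8 + 3.6 = 20.0 kJ/mol.
CH3 at 180° (staggered): iPr–CH3 gauche; 5.1 = 5.1 kJ/mol.
CH3 at 240° (eclipsed): H–H eclipsed, iPr–H eclipsed, H–CH3 eclipsed; 3.6 + 7.1 + 7.3 = 18.0 kJ/mol.
CH3 at 300° (staggered): no non-H gauche contacts → 0.0 kJ/mol.
Max at 120° (20.0 kJ/mol), min at 300° (0.0 kJ/mol); barrier = 20.0 kJ/mol.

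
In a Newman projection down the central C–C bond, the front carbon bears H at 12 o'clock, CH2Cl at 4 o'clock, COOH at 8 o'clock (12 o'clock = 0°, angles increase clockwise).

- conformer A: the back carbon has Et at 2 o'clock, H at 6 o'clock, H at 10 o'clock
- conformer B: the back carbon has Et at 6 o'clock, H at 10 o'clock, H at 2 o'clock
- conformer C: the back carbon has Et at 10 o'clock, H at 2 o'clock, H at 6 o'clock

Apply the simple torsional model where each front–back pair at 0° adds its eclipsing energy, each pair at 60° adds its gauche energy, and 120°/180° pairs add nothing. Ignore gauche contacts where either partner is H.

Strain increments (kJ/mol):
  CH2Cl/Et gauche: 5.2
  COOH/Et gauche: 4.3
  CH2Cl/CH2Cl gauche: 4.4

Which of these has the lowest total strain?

A (staggered): CH2Cl–Et gauche; 5.2 = 5.2 kJ/mol.
B (staggered): CH2Cl–Et gauche, COOH–Et gauche; 5.2 + 4.3 = 9.5 kJ/mol.
C (staggered): COOH–Et gauche; 4.3 = 4.3 kJ/mol.
C has the lowest total (4.3 kJ/mol).

C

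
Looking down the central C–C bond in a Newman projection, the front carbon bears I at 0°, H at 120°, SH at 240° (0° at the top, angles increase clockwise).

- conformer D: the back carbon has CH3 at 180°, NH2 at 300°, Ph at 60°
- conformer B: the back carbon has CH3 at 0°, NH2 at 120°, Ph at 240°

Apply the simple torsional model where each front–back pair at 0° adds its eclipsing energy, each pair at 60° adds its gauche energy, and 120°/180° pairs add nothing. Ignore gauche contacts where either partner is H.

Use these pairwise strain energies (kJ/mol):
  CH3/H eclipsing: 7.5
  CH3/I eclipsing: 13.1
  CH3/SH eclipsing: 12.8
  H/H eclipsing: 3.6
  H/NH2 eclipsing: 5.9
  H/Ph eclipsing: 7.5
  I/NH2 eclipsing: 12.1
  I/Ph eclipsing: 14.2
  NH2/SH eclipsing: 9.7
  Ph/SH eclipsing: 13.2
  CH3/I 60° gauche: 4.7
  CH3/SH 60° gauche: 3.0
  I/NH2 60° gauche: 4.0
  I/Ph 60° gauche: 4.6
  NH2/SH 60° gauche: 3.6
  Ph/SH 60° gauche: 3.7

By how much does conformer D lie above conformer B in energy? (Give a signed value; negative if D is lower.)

-17.0 kJ/mol

D (staggered): I(0°)/NH2(300°) gauche 4.0; I(0°)/Ph(60°) gauche 4.6; SH(240°)/CH3(180°) gauche 3.0; SH(240°)/NH2(300°) gauche 3.6 → 15.2 kJ/mol.
B (eclipsed): I(0°)/CH3(0°) eclipsed 13.1; H(120°)/NH2(120°) eclipsed 5.9; SH(240°)/Ph(240°) eclipsed 13.2 → 32.2 kJ/mol.
E(D) − E(B) = 15.2 − 32.2 = -17.0 kJ/mol.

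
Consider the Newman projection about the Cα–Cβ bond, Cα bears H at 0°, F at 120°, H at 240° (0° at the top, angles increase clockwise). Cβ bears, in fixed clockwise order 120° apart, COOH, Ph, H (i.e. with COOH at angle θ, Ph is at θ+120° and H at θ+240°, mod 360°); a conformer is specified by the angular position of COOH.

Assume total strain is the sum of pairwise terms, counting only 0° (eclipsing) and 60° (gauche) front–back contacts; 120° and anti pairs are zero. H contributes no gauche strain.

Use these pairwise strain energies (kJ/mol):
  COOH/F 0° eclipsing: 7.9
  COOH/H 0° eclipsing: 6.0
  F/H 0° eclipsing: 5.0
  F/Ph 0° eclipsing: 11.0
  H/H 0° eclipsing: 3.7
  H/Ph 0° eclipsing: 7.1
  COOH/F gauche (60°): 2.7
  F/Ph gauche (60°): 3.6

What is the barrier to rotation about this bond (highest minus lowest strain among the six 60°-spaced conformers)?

18.0 kJ/mol

COOH at 0° (eclipsed): H(0°)/COOH(0°) eclipsed 6.0; F(120°)/Ph(120°) eclipsed 11.0; H(240°)/H(240°) eclipsed 3.7 → 20.7 kJ/mol.
COOH at 60° (staggered): F(120°)/COOH(60°) gauche 2.7; F(120°)/Ph(180°) gauche 3.6 → 6.3 kJ/mol.
COOH at 120° (eclipsed): H(0°)/H(0°) eclipsed 3.7; F(120°)/COOH(120°) eclipsed 7.9; H(240°)/Ph(240°) eclipsed 7.1 → 18.7 kJ/mol.
COOH at 180° (staggered): F(120°)/COOH(180°) gauche 2.7 → 2.7 kJ/mol.
COOH at 240° (eclipsed): H(0°)/Ph(0°) eclipsed 7.1; F(120°)/H(120°) eclipsed 5.0; H(240°)/COOH(240°) eclipsed 6.0 → 18.1 kJ/mol.
COOH at 300° (staggered): F(120°)/Ph(60°) gauche 3.6 → 3.6 kJ/mol.
Max at 0° (20.7 kJ/mol), min at 180° (2.7 kJ/mol); barrier = 18.0 kJ/mol.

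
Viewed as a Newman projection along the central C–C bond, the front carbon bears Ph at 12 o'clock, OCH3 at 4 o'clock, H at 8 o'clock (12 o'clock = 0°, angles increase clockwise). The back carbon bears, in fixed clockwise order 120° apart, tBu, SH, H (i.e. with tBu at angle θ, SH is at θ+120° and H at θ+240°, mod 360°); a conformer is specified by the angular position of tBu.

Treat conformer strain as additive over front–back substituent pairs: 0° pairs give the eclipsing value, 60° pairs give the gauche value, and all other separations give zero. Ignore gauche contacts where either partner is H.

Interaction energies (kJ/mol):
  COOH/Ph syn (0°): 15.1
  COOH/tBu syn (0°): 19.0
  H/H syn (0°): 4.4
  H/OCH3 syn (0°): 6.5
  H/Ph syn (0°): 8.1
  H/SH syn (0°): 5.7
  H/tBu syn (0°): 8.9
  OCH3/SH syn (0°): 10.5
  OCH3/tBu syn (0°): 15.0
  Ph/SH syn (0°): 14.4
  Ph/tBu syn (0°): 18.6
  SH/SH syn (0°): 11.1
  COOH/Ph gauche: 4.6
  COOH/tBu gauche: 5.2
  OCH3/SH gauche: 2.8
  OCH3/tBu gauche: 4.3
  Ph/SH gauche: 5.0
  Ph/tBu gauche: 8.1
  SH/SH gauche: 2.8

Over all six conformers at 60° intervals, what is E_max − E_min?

tBu at 0° is eclipsed. Ph at 0° is eclipsed with tBu at 0° (18.6); OCH3 at 120° is eclipsed with SH at 120° (10.5); H at 240° is eclipsed with H at 240° (4.4). Total 33.5 kJ/mol.
tBu at 60° is staggered. Ph at 0° is gauche with tBu at 60° (8.1); OCH3 at 120° is gauche with tBu at 60° (4.3); OCH3 at 120° is gauche with SH at 180° (2.8). Total 15.2 kJ/mol.
tBu at 120° is eclipsed. Ph at 0° is eclipsed with H at 0° (8.1); OCH3 at 120° is eclipsed with tBu at 120° (15.0); H at 240° is eclipsed with SH at 240° (5.7). Total 28.8 kJ/mol.
tBu at 180° is staggered. Ph at 0° is gauche with SH at 300° (5.0); OCH3 at 120° is gauche with tBu at 180° (4.3). Total 9.3 kJ/mol.
tBu at 240° is eclipsed. Ph at 0° is eclipsed with SH at 0° (14.4); OCH3 at 120° is eclipsed with H at 120° (6.5); H at 240° is eclipsed with tBu at 240° (8.9). Total 29.8 kJ/mol.
tBu at 300° is staggered. Ph at 0° is gauche with tBu at 300° (8.1); Ph at 0° is gauche with SH at 60° (5.0); OCH3 at 120° is gauche with SH at 60° (2.8). Total 15.9 kJ/mol.
Max at 0° (33.5 kJ/mol), min at 180° (9.3 kJ/mol); barrier = 24.2 kJ/mol.

24.2 kJ/mol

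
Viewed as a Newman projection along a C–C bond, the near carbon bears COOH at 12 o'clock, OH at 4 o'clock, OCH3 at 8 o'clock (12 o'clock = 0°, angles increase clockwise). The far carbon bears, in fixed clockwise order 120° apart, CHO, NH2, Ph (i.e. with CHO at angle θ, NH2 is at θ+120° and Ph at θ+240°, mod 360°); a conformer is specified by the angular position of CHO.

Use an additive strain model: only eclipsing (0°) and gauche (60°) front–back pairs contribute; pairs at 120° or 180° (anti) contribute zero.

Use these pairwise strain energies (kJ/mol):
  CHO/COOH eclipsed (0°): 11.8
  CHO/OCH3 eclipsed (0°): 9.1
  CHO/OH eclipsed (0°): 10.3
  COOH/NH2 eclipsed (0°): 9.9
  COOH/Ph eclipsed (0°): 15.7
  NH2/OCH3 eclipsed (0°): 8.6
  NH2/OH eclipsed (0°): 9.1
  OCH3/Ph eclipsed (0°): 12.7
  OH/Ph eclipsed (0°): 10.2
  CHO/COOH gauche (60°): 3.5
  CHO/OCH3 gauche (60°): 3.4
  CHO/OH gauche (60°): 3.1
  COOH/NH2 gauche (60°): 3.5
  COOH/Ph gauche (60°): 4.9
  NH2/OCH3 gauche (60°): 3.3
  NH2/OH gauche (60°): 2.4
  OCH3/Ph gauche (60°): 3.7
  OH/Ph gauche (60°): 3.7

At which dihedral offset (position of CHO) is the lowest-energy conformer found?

CHO at 0° is eclipsed. COOH at 0° is eclipsed with CHO at 0° (11.8); OH at 120° is eclipsed with NH2 at 120° (9.1); OCH3 at 240° is eclipsed with Ph at 240° (12.7). Total 33.6 kJ/mol.
CHO at 60° is staggered. COOH at 0° is gauche with CHO at 60° (3.5); COOH at 0° is gauche with Ph at 300° (4.9); OH at 120° is gauche with CHO at 60° (3.1); OH at 120° is gauche with NH2 at 180° (2.4); OCH3 at 240° is gauche with NH2 at 180° (3.3); OCH3 at 240° is gauche with Ph at 300° (3.7). Total 20.9 kJ/mol.
CHO at 120° is eclipsed. COOH at 0° is eclipsed with Ph at 0° (15.7); OH at 120° is eclipsed with CHO at 120° (10.3); OCH3 at 240° is eclipsed with NH2 at 240° (8.6). Total 34.6 kJ/mol.
CHO at 180° is staggered. COOH at 0° is gauche with NH2 at 300° (3.5); COOH at 0° is gauche with Ph at 60° (4.9); OH at 120° is gauche with CHO at 180° (3.1); OH at 120° is gauche with Ph at 60° (3.7); OCH3 at 240° is gauche with CHO at 180° (3.4); OCH3 at 240° is gauche with NH2 at 300° (3.3). Total 21.9 kJ/mol.
CHO at 240° is eclipsed. COOH at 0° is eclipsed with NH2 at 0° (9.9); OH at 120° is eclipsed with Ph at 120° (10.2); OCH3 at 240° is eclipsed with CHO at 240° (9.1). Total 29.2 kJ/mol.
CHO at 300° is staggered. COOH at 0° is gauche with CHO at 300° (3.5); COOH at 0° is gauche with NH2 at 60° (3.5); OH at 120° is gauche with NH2 at 60° (2.4); OH at 120° is gauche with Ph at 180° (3.7); OCH3 at 240° is gauche with CHO at 300° (3.4); OCH3 at 240° is gauche with Ph at 180° (3.7). Total 20.2 kJ/mol.
The minimum (20.2 kJ/mol) occurs with CHO at 300°.

300°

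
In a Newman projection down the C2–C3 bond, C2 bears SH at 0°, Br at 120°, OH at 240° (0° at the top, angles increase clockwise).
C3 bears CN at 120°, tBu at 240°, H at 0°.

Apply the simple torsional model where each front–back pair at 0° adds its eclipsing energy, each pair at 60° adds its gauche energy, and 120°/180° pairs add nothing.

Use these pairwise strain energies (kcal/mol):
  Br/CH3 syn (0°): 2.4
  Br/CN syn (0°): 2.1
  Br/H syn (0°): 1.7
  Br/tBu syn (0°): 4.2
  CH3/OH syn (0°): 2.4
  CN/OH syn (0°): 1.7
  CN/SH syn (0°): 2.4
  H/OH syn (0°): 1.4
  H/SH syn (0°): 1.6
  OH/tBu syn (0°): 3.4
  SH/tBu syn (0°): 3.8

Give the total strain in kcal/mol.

7.1 kcal/mol

This conformer (eclipsed): SH(0°)/H(0°) eclipsed 1.6; Br(120°)/CN(120°) eclipsed 2.1; OH(240°)/tBu(240°) eclipsed 3.4 → 7.1 kcal/mol.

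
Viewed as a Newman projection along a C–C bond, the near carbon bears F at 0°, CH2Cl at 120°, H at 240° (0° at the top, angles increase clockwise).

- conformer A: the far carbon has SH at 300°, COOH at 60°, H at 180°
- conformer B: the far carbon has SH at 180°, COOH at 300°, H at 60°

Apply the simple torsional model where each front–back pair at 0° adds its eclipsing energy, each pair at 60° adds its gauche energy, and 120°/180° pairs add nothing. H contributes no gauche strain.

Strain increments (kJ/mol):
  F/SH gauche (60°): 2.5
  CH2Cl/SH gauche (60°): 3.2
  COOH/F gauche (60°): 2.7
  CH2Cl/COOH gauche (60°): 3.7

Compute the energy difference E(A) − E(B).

+3.0 kJ/mol

A is staggered. F at 0° is gauche with SH at 300° (2.5); F at 0° is gauche with COOH at 60° (2.7); CH2Cl at 120° is gauche with COOH at 60° (3.7). Total 8.9 kJ/mol.
B is staggered. F at 0° is gauche with COOH at 300° (2.7); CH2Cl at 120° is gauche with SH at 180° (3.2). Total 5.9 kJ/mol.
E(A) − E(B) = 8.9 − 5.9 = +3.0 kJ/mol.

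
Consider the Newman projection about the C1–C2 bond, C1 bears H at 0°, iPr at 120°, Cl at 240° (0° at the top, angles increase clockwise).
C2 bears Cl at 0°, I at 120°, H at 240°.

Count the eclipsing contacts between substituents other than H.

1

Non-H eclipsing pairs: iPr(120°)/I(120°) — 1 interaction.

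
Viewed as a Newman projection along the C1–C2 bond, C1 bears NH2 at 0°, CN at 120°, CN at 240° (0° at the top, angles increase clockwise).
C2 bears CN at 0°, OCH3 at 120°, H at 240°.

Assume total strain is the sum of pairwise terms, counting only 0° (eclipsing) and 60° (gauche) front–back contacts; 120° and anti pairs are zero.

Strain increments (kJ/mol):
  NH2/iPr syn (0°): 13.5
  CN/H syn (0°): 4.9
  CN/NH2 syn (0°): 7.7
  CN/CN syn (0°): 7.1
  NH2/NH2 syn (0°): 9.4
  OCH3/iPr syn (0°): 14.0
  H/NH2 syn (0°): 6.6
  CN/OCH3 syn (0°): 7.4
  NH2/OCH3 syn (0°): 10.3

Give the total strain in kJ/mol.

20.0 kJ/mol

This conformer (eclipsed): NH2(0°)/CN(0°) eclipsed 7.7; CN(120°)/OCH3(120°) eclipsed 7.4; CN(240°)/H(240°) eclipsed 4.9 → 20.0 kJ/mol.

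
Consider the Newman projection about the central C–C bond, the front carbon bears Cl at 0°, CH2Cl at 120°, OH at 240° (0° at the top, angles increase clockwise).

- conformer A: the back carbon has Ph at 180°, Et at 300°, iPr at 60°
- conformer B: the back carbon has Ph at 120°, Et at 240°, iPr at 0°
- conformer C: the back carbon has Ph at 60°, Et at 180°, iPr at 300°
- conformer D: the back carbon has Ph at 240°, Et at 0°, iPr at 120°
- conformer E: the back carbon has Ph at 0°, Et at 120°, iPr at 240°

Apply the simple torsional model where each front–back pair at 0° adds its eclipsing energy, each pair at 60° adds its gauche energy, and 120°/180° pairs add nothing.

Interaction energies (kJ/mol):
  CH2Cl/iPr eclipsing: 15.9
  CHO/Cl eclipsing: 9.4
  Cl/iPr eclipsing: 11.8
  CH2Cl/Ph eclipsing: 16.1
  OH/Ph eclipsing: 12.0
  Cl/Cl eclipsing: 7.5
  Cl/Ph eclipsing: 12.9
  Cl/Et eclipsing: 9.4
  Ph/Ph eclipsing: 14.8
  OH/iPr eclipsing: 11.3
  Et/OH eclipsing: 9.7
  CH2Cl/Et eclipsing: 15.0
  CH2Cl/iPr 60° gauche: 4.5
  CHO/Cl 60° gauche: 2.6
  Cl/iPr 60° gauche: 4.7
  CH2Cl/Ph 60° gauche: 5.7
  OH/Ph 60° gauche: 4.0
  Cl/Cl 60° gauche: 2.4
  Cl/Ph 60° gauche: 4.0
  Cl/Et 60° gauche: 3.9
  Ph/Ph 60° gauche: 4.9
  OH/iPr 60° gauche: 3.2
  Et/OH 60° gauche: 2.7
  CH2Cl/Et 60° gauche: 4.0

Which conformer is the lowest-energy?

A (staggered): Cl–Et gauche, Cl–iPr gauche, CH2Cl–Ph gauche, CH2Cl–iPr gauche, OH–Ph gauche, OH–Et gauche; 3.9 + 4.7 + 5.7 + 4.5 + 4.0 + 2.7 = 25.5 kJ/mol.
B (eclipsed): Cl–iPr eclipsed, CH2Cl–Ph eclipsed, OH–Et eclipsed; 11.8 + 16.1 + 9.7 = 37.6 kJ/mol.
C (staggered): Cl–Ph gauche, Cl–iPr gauche, CH2Cl–Ph gauche, CH2Cl–Et gauche, OH–Et gauche, OH–iPr gauche; 4.0 + 4.7 + 5.7 + 4.0 + 2.7 + 3.2 = 24.3 kJ/mol.
D (eclipsed): Cl–Et eclipsed, CH2Cl–iPr eclipsed, OH–Ph eclipsed; 9.4 + 15.9 + 12.0 = 37.3 kJ/mol.
E (eclipsed): Cl–Ph eclipsed, CH2Cl–Et eclipsed, OH–iPr eclipsed; 12.9 + 15.0 + 11.3 = 39.2 kJ/mol.
C has the lowest total (24.3 kJ/mol).

C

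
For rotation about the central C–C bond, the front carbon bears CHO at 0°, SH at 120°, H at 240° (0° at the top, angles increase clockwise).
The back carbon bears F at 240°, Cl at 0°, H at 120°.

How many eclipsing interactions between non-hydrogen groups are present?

1

Non-H eclipsing pairs: CHO(0°)/Cl(0°) — 1 interaction.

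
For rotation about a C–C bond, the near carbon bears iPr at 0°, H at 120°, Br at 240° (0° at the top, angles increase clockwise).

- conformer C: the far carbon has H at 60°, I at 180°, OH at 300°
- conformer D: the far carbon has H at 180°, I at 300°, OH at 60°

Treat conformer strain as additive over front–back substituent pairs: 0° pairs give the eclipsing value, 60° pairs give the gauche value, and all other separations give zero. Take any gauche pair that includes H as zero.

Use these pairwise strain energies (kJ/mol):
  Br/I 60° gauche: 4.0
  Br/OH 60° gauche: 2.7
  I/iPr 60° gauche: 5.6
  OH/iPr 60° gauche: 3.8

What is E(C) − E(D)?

C (staggered): iPr–OH gauche, Br–I gauche, Br–OH gauche; 3.8 + 4.0 + 2.7 = 10.5 kJ/mol.
D (staggered): iPr–I gauche, iPr–OH gauche, Br–I gauche; 5.6 + 3.8 + 4.0 = 13.4 kJ/mol.
E(C) − E(D) = 10.5 − 13.4 = -2.9 kJ/mol.

-2.9 kJ/mol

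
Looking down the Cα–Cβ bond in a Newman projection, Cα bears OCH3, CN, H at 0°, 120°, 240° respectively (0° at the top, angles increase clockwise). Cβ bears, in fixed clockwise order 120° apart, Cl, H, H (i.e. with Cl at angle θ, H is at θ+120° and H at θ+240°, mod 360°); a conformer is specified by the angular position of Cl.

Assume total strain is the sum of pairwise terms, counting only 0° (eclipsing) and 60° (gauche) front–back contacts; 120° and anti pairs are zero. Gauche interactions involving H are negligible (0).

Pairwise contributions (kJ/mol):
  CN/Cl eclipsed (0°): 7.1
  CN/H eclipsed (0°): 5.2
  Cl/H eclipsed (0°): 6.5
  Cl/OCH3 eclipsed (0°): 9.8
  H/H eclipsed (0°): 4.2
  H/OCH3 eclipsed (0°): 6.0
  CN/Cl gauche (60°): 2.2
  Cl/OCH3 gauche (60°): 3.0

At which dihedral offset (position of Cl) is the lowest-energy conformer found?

180°

Cl at 0° (eclipsed): OCH3–Cl eclipsed, CN–H eclipsed, H–H eclipsed; 9.8 + 5.2 + 4.2 = 19.2 kJ/mol.
Cl at 60° (staggered): OCH3–Cl gauche, CN–Cl gauche; 3.0 + 2.2 = 5.2 kJ/mol.
Cl at 120° (eclipsed): OCH3–H eclipsed, CN–Cl eclipsed, H–H eclipsed; 6.0 + 7.1 + 4.2 = 17.3 kJ/mol.
Cl at 180° (staggered): CN–Cl gauche; 2.2 = 2.2 kJ/mol.
Cl at 240° (eclipsed): OCH3–H eclipsed, CN–H eclipsed, H–Cl eclipsed; 6.0 + 5.2 + 6.5 = 17.7 kJ/mol.
Cl at 300° (staggered): OCH3–Cl gauche; 3.0 = 3.0 kJ/mol.
The minimum (2.2 kJ/mol) occurs with Cl at 180°.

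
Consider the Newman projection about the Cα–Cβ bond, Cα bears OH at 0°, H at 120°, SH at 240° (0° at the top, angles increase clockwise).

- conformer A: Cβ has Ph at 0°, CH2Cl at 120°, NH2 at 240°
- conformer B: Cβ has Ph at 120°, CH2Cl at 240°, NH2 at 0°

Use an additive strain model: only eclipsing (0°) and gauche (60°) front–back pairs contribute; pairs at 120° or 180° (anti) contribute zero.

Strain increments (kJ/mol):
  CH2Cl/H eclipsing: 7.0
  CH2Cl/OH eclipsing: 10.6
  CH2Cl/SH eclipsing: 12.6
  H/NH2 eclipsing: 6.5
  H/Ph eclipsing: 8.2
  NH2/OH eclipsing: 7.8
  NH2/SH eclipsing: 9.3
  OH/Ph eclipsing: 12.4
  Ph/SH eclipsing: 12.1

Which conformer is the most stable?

B

A (eclipsed): OH–Ph eclipsed, H–CH2Cl eclipsed, SH–NH2 eclipsed; 12.4 + 7.0 + 9.3 = 28.7 kJ/mol.
B (eclipsed): OH–NH2 eclipsed, H–Ph eclipsed, SH–CH2Cl eclipsed; 7.8 + 8.2 + 12.6 = 28.6 kJ/mol.
B has the lowest total (28.6 kJ/mol).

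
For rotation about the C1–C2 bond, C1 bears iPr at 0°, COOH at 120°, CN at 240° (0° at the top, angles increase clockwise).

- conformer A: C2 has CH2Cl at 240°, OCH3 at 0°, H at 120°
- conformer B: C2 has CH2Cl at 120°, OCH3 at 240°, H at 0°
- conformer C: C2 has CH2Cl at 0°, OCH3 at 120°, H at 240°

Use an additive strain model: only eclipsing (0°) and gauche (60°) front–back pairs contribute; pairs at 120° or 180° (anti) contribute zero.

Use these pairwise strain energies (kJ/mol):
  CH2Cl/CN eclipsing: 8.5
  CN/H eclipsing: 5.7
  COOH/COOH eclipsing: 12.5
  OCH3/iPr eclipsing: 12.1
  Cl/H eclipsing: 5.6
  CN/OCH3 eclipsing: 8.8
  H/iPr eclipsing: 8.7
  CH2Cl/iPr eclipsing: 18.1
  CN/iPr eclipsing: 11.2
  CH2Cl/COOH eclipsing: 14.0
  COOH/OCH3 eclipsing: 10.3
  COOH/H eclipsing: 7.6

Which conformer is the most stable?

A (eclipsed): iPr(0°)/OCH3(0°) eclipsed 12.1; COOH(120°)/H(120°) eclipsed 7.6; CN(240°)/CH2Cl(240°) eclipsed 8.5 → 28.2 kJ/mol.
B (eclipsed): iPr(0°)/H(0°) eclipsed 8.7; COOH(120°)/CH2Cl(120°) eclipsed 14.0; CN(240°)/OCH3(240°) eclipsed 8.8 → 31.5 kJ/mol.
C (eclipsed): iPr(0°)/CH2Cl(0°) eclipsed 18.1; COOH(120°)/OCH3(120°) eclipsed 10.3; CN(240°)/H(240°) eclipsed 5.7 → 34.1 kJ/mol.
A has the lowest total (28.2 kJ/mol).

A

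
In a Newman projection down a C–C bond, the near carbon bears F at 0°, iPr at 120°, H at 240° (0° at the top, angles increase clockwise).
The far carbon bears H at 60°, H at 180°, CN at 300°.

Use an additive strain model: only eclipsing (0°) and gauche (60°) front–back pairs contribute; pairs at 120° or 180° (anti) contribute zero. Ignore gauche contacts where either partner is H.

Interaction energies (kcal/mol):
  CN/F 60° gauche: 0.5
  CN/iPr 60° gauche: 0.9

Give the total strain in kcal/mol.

This conformer (staggered): F–CN gauche; 0.5 = 0.5 kcal/mol.

0.5 kcal/mol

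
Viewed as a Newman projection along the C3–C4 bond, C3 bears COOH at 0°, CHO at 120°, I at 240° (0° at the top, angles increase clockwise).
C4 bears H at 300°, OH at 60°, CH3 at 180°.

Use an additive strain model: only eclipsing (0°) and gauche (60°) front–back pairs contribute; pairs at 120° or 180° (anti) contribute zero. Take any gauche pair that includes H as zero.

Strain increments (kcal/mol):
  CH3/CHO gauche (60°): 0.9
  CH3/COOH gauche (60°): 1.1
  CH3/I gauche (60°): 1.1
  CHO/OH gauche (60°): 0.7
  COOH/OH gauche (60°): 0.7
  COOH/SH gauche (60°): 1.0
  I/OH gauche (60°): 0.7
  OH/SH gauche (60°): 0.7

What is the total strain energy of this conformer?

This conformer is staggered. COOH at 0° is gauche with OH at 60° (0.7); CHO at 120° is gauche with OH at 60° (0.7); CHO at 120° is gauche with CH3 at 180° (0.9); I at 240° is gauche with CH3 at 180° (1.1). Total 3.4 kcal/mol.

3.4 kcal/mol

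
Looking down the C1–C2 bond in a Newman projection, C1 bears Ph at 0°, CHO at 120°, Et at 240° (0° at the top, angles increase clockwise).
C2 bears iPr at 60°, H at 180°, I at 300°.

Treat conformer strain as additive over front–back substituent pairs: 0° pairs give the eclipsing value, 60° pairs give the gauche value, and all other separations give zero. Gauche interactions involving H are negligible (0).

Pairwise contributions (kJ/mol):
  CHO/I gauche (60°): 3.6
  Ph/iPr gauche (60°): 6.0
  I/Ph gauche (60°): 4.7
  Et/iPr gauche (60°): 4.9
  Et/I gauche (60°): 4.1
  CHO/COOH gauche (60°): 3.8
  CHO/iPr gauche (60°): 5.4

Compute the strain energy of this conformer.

20.2 kJ/mol

This conformer (staggered): Ph–iPr gauche, Ph–I gauche, CHO–iPr gauche, Et–I gauche; 6.0 + 4.7 + 5.4 + 4.1 = 20.2 kJ/mol.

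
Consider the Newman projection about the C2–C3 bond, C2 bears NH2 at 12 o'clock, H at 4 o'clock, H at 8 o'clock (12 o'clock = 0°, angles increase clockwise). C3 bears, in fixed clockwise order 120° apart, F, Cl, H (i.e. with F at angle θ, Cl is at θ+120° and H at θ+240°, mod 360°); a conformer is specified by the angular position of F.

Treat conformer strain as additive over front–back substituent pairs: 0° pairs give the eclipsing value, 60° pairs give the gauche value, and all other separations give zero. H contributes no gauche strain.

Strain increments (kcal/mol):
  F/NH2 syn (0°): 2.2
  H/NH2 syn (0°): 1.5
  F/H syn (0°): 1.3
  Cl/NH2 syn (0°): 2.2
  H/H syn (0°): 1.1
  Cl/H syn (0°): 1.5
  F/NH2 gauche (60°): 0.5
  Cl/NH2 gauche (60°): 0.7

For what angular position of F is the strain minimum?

F at 0° is eclipsed. NH2 at 0° is eclipsed with F at 0° (2.2); H at 120° is eclipsed with Cl at 120° (1.5); H at 240° is eclipsed with H at 240° (1.1). Total 4.8 kcal/mol.
F at 60° is staggered. NH2 at 0° is gauche with F at 60° (0.5). Total 0.5 kcal/mol.
F at 120° is eclipsed. NH2 at 0° is eclipsed with H at 0° (1.5); H at 120° is eclipsed with F at 120° (1.3); H at 240° is eclipsed with Cl at 240° (1.5). Total 4.3 kcal/mol.
F at 180° is staggered. NH2 at 0° is gauche with Cl at 300° (0.7). Total 0.7 kcal/mol.
F at 240° is eclipsed. NH2 at 0° is eclipsed with Cl at 0° (2.2); H at 120° is eclipsed with H at 120° (1.1); H at 240° is eclipsed with F at 240° (1.3). Total 4.6 kcal/mol.
F at 300° is staggered. NH2 at 0° is gauche with F at 300° (0.5); NH2 at 0° is gauche with Cl at 60° (0.7). Total 1.2 kcal/mol.
The minimum (0.5 kcal/mol) occurs with F at 60°.

60°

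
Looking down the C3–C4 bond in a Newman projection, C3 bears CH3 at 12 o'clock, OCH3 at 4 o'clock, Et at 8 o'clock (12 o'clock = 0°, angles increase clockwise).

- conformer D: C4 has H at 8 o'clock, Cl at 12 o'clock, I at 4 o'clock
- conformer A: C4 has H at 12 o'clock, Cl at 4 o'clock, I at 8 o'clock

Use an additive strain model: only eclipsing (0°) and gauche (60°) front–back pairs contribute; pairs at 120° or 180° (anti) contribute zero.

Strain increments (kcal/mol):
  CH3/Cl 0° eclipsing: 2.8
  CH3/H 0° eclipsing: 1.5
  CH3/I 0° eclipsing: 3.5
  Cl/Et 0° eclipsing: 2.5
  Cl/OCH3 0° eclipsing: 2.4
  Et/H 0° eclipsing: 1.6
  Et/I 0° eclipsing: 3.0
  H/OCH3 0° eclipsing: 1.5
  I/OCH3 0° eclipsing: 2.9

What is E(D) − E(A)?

D (eclipsed): CH3–Cl eclipsed, OCH3–I eclipsed, Et–H eclipsed; 2.8 + 2.9 + 1.6 = 7.3 kcal/mol.
A (eclipsed): CH3–H eclipsed, OCH3–Cl eclipsed, Et–I eclipsed; 1.5 + 2.4 + 3.0 = 6.9 kcal/mol.
E(D) − E(A) = 7.3 − 6.9 = +0.4 kcal/mol.

+0.4 kcal/mol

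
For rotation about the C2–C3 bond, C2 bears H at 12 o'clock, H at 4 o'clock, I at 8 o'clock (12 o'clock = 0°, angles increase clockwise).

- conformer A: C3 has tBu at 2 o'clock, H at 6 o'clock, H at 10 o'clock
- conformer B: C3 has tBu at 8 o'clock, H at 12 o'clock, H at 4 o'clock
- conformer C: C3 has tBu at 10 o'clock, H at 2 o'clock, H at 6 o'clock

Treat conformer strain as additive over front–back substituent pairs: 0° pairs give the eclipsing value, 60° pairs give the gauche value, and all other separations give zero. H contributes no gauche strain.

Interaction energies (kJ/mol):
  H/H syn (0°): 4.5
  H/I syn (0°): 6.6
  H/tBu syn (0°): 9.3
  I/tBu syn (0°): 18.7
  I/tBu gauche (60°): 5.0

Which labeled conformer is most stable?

A

A (staggered): no non-H gauche contacts → 0.0 kJ/mol.
B (eclipsed): H–H eclipsed, H–H eclipsed, I–tBu eclipsed; 4.5 + 4.5 + 18.7 = 27.7 kJ/mol.
C (staggered): I–tBu gauche; 5.0 = 5.0 kJ/mol.
A has the lowest total (0.0 kJ/mol).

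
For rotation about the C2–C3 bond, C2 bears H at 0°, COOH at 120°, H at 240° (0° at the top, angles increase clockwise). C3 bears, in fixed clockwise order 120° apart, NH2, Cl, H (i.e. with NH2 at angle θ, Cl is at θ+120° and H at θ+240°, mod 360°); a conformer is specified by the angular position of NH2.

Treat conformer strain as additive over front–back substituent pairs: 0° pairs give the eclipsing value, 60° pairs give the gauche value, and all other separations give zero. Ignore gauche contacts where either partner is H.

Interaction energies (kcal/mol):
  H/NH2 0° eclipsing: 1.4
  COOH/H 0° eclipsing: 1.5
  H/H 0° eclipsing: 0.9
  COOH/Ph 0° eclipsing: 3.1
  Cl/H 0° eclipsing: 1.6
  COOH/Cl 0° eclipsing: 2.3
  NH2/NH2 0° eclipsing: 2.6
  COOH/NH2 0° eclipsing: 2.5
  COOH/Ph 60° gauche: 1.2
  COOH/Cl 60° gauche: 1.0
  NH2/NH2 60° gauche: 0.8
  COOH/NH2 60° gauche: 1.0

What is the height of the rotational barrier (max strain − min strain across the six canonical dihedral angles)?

4.0 kcal/mol

NH2 at 0° (eclipsed): H(0°)/NH2(0°) eclipsed 1.4; COOH(120°)/Cl(120°) eclipsed 2.3; H(240°)/H(240°) eclipsed 0.9 → 4.6 kcal/mol.
NH2 at 60° (staggered): COOH(120°)/NH2(60°) gauche 1.0; COOH(120°)/Cl(180°) gauche 1.0 → 2.0 kcal/mol.
NH2 at 120° (eclipsed): H(0°)/H(0°) eclipsed 0.9; COOH(120°)/NH2(120°) eclipsed 2.5; H(240°)/Cl(240°) eclipsed 1.6 → 5.0 kcal/mol.
NH2 at 180° (staggered): COOH(120°)/NH2(180°) gauche 1.0 → 1.0 kcal/mol.
NH2 at 240° (eclipsed): H(0°)/Cl(0°) eclipsed 1.6; COOH(120°)/H(120°) eclipsed 1.5; H(240°)/NH2(240°) eclipsed 1.4 → 4.5 kcal/mol.
NH2 at 300° (staggered): COOH(120°)/Cl(60°) gauche 1.0 → 1.0 kcal/mol.
Max at 120° (5.0 kcal/mol), min at 180° (1.0 kcal/mol); barrier = 4.0 kcal/mol.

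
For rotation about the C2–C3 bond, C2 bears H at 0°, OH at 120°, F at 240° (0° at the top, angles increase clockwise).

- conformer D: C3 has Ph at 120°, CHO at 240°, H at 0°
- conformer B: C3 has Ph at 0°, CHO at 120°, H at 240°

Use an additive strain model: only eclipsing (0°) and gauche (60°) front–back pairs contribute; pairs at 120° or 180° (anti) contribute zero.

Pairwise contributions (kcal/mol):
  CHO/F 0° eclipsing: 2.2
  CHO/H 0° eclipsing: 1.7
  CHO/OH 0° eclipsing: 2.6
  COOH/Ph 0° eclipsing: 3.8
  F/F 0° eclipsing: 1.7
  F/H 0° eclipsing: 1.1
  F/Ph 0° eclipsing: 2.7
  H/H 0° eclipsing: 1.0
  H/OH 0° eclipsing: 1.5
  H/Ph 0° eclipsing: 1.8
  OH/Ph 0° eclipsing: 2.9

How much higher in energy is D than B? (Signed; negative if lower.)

+0.6 kcal/mol

D is eclipsed. H at 0° is eclipsed with H at 0° (1.0); OH at 120° is eclipsed with Ph at 120° (2.9); F at 240° is eclipsed with CHO at 240° (2.2). Total 6.1 kcal/mol.
B is eclipsed. H at 0° is eclipsed with Ph at 0° (1.8); OH at 120° is eclipsed with CHO at 120° (2.6); F at 240° is eclipsed with H at 240° (1.1). Total 5.5 kcal/mol.
E(D) − E(B) = 6.1 − 5.5 = +0.6 kcal/mol.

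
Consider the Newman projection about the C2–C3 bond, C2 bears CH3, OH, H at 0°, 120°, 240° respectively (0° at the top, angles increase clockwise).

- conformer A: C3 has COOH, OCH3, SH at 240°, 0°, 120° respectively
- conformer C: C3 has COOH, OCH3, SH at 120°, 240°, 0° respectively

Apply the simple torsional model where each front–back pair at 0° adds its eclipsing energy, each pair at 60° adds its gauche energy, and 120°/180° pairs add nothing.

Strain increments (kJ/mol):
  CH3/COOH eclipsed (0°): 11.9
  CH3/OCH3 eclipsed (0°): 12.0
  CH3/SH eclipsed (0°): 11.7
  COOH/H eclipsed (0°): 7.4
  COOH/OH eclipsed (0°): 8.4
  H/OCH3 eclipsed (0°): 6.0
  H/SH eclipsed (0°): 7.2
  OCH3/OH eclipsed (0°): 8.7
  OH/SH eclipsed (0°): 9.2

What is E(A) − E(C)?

+2.5 kJ/mol

A (eclipsed): CH3(0°)/OCH3(0°) eclipsed 12.0; OH(120°)/SH(120°) eclipsed 9.2; H(240°)/COOH(240°) eclipsed 7.4 → 28.6 kJ/mol.
C (eclipsed): CH3(0°)/SH(0°) eclipsed 11.7; OH(120°)/COOH(120°) eclipsed 8.4; H(240°)/OCH3(240°) eclipsed 6.0 → 26.1 kJ/mol.
E(A) − E(C) = 28.6 − 26.1 = +2.5 kJ/mol.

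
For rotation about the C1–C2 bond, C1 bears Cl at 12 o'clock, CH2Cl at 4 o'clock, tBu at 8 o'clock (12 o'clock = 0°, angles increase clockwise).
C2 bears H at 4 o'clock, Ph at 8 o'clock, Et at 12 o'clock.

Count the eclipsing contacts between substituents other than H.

2

Non-H eclipsing pairs: Cl(0°)/Et(0°); tBu(240°)/Ph(240°) — 2 interactions.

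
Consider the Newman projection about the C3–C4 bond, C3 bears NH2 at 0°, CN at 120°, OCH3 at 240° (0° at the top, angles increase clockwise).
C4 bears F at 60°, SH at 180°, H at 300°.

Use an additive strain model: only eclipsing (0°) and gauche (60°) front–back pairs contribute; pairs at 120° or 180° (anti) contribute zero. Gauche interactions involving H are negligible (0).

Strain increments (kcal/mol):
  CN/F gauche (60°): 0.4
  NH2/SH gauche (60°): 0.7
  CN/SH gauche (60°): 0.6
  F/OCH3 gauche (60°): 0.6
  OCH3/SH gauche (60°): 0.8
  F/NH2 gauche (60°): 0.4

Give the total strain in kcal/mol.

2.2 kcal/mol

This conformer is staggered. NH2 at 0° is gauche with F at 60° (0.4); CN at 120° is gauche with F at 60° (0.4); CN at 120° is gauche with SH at 180° (0.6); OCH3 at 240° is gauche with SH at 180° (0.8). Total 2.2 kcal/mol.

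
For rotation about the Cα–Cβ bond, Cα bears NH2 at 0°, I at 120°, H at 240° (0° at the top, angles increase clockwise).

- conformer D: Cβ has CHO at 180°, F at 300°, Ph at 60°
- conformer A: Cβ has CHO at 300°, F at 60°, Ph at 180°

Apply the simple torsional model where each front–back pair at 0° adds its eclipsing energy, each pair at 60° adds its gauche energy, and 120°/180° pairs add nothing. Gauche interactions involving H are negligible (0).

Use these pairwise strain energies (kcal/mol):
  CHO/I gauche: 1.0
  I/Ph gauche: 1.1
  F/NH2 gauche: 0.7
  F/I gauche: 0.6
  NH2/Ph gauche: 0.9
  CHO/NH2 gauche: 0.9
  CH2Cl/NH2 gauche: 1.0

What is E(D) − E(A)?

D (staggered): NH2–F gauche, NH2–Ph gauche, I–CHO gauche, I–Ph gauche; 0.7 + 0.9 + 1.0 + 1.1 = 3.7 kcal/mol.
A (staggered): NH2–CHO gauche, NH2–F gauche, I–F gauche, I–Ph gauche; 0.9 + 0.7 + 0.6 + 1.1 = 3.3 kcal/mol.
E(D) − E(A) = 3.7 − 3.3 = +0.4 kcal/mol.

+0.4 kcal/mol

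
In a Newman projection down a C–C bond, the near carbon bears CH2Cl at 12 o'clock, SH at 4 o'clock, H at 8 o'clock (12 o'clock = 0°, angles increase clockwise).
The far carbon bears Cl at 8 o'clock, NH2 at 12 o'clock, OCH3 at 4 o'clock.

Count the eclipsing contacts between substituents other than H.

2

Non-H eclipsing pairs: CH2Cl(0°)/NH2(0°); SH(120°)/OCH3(120°) — 2 interactions.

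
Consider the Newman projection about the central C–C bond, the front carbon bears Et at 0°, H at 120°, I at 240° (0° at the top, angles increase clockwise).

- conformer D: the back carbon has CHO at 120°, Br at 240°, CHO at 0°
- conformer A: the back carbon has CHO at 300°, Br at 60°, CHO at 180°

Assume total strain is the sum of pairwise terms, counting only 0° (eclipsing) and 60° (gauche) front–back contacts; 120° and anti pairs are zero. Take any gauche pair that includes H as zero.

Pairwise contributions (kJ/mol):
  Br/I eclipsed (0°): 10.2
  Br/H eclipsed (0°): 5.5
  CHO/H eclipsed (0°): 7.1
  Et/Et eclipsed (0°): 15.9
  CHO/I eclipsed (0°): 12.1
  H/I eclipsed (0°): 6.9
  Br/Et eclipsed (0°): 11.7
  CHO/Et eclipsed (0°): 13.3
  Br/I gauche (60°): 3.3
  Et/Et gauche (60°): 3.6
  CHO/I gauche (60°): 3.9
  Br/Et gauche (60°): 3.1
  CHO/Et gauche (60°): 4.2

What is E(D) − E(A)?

D (eclipsed): Et(0°)/CHO(0°) eclipsed 13.3; H(120°)/CHO(120°) eclipsed 7.1; I(240°)/Br(240°) eclipsed 10.2 → 30.6 kJ/mol.
A (staggered): Et(0°)/CHO(300°) gauche 4.2; Et(0°)/Br(60°) gauche 3.1; I(240°)/CHO(300°) gauche 3.9; I(240°)/CHO(180°) gauche 3.9 → 15.1 kJ/mol.
E(D) − E(A) = 30.6 − 15.1 = +15.5 kJ/mol.

+15.5 kJ/mol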